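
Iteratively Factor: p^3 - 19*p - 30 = (p + 3)*(p^2 - 3*p - 10) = (p - 5)*(p + 3)*(p + 2)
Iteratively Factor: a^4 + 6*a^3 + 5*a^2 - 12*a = (a - 1)*(a^3 + 7*a^2 + 12*a) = a*(a - 1)*(a^2 + 7*a + 12) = a*(a - 1)*(a + 3)*(a + 4)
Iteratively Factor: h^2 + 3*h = (h + 3)*(h)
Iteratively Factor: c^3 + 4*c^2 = (c)*(c^2 + 4*c) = c*(c + 4)*(c)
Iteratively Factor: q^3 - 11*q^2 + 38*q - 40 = (q - 2)*(q^2 - 9*q + 20) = (q - 5)*(q - 2)*(q - 4)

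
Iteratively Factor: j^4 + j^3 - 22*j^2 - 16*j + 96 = (j - 2)*(j^3 + 3*j^2 - 16*j - 48) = (j - 4)*(j - 2)*(j^2 + 7*j + 12) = (j - 4)*(j - 2)*(j + 4)*(j + 3)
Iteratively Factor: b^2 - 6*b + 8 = (b - 4)*(b - 2)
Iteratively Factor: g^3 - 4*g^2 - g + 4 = (g - 4)*(g^2 - 1) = (g - 4)*(g + 1)*(g - 1)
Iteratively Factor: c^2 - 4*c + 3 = (c - 1)*(c - 3)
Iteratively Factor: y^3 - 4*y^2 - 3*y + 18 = (y - 3)*(y^2 - y - 6) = (y - 3)*(y + 2)*(y - 3)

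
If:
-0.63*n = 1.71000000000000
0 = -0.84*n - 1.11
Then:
No Solution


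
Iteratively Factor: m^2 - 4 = (m - 2)*(m + 2)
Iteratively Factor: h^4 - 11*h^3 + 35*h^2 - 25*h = (h)*(h^3 - 11*h^2 + 35*h - 25) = h*(h - 1)*(h^2 - 10*h + 25) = h*(h - 5)*(h - 1)*(h - 5)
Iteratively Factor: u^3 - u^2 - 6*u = (u + 2)*(u^2 - 3*u) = (u - 3)*(u + 2)*(u)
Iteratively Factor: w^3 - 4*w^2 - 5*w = (w + 1)*(w^2 - 5*w) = w*(w + 1)*(w - 5)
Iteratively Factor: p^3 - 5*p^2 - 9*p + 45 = (p + 3)*(p^2 - 8*p + 15) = (p - 5)*(p + 3)*(p - 3)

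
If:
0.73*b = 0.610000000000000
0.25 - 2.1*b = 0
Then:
No Solution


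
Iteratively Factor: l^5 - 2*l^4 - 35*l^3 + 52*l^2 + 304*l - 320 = (l - 5)*(l^4 + 3*l^3 - 20*l^2 - 48*l + 64) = (l - 5)*(l - 4)*(l^3 + 7*l^2 + 8*l - 16) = (l - 5)*(l - 4)*(l + 4)*(l^2 + 3*l - 4) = (l - 5)*(l - 4)*(l - 1)*(l + 4)*(l + 4)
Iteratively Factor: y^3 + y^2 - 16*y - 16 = (y - 4)*(y^2 + 5*y + 4) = (y - 4)*(y + 1)*(y + 4)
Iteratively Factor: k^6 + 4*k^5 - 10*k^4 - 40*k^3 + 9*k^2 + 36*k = (k + 1)*(k^5 + 3*k^4 - 13*k^3 - 27*k^2 + 36*k) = (k + 1)*(k + 4)*(k^4 - k^3 - 9*k^2 + 9*k) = (k + 1)*(k + 3)*(k + 4)*(k^3 - 4*k^2 + 3*k) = (k - 3)*(k + 1)*(k + 3)*(k + 4)*(k^2 - k) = (k - 3)*(k - 1)*(k + 1)*(k + 3)*(k + 4)*(k)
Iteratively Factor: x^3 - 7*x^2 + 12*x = (x - 3)*(x^2 - 4*x) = (x - 4)*(x - 3)*(x)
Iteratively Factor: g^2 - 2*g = (g)*(g - 2)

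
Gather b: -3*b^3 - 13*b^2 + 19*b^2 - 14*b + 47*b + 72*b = -3*b^3 + 6*b^2 + 105*b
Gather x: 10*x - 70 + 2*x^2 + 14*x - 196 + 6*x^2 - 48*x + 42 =8*x^2 - 24*x - 224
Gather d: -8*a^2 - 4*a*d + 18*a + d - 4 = -8*a^2 + 18*a + d*(1 - 4*a) - 4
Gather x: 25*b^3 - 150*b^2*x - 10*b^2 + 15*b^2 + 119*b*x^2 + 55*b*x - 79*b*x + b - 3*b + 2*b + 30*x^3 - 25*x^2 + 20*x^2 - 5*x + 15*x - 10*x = 25*b^3 + 5*b^2 + 30*x^3 + x^2*(119*b - 5) + x*(-150*b^2 - 24*b)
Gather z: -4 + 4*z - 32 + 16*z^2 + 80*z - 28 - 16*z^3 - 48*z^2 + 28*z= -16*z^3 - 32*z^2 + 112*z - 64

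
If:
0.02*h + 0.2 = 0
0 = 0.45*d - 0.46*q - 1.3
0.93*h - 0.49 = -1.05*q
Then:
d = 12.42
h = -10.00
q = 9.32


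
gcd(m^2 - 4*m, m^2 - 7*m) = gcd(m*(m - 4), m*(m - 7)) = m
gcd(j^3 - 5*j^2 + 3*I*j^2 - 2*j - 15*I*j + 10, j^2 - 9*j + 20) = j - 5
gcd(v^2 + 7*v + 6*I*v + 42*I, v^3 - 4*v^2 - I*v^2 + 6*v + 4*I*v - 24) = 1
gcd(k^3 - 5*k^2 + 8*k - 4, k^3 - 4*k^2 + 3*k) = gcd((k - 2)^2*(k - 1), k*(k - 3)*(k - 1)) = k - 1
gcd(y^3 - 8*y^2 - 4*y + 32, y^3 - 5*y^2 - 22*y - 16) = y^2 - 6*y - 16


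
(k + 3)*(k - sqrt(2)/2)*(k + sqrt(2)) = k^3 + sqrt(2)*k^2/2 + 3*k^2 - k + 3*sqrt(2)*k/2 - 3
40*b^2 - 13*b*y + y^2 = (-8*b + y)*(-5*b + y)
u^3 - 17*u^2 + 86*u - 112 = (u - 8)*(u - 7)*(u - 2)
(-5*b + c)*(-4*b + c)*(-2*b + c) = -40*b^3 + 38*b^2*c - 11*b*c^2 + c^3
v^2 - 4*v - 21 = (v - 7)*(v + 3)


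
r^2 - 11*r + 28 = (r - 7)*(r - 4)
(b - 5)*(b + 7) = b^2 + 2*b - 35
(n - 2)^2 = n^2 - 4*n + 4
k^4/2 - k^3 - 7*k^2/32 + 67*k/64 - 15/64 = (k/2 + 1/2)*(k - 3/2)*(k - 5/4)*(k - 1/4)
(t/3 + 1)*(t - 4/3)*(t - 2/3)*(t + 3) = t^4/3 + 4*t^3/3 - 19*t^2/27 - 38*t/9 + 8/3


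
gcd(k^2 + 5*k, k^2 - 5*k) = k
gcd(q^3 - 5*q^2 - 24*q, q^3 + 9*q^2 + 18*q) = q^2 + 3*q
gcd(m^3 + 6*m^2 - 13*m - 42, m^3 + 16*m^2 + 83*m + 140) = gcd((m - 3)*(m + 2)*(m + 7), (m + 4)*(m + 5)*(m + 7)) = m + 7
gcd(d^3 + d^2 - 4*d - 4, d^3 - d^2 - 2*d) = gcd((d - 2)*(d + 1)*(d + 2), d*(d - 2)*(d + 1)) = d^2 - d - 2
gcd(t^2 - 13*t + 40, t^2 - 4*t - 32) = t - 8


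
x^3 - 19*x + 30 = (x - 3)*(x - 2)*(x + 5)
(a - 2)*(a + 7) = a^2 + 5*a - 14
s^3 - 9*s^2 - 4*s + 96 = (s - 8)*(s - 4)*(s + 3)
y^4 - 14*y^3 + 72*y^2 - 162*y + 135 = (y - 5)*(y - 3)^3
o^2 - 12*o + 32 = (o - 8)*(o - 4)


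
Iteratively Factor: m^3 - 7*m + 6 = (m - 2)*(m^2 + 2*m - 3) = (m - 2)*(m + 3)*(m - 1)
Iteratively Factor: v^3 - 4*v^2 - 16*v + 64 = (v - 4)*(v^2 - 16) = (v - 4)*(v + 4)*(v - 4)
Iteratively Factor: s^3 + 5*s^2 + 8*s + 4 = (s + 2)*(s^2 + 3*s + 2) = (s + 1)*(s + 2)*(s + 2)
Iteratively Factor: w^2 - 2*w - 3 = (w + 1)*(w - 3)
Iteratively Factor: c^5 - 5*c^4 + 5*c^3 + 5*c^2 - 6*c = (c)*(c^4 - 5*c^3 + 5*c^2 + 5*c - 6) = c*(c - 2)*(c^3 - 3*c^2 - c + 3) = c*(c - 3)*(c - 2)*(c^2 - 1) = c*(c - 3)*(c - 2)*(c + 1)*(c - 1)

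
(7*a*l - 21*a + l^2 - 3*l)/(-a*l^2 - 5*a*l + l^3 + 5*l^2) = (-7*a*l + 21*a - l^2 + 3*l)/(l*(a*l + 5*a - l^2 - 5*l))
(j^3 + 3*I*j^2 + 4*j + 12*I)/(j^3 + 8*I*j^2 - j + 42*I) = (j + 2*I)/(j + 7*I)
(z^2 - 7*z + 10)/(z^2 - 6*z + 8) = (z - 5)/(z - 4)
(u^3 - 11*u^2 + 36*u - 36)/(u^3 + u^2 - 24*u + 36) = (u - 6)/(u + 6)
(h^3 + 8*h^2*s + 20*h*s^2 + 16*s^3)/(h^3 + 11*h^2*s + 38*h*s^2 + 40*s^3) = (h + 2*s)/(h + 5*s)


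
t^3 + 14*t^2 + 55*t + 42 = (t + 1)*(t + 6)*(t + 7)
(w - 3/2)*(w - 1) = w^2 - 5*w/2 + 3/2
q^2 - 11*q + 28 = (q - 7)*(q - 4)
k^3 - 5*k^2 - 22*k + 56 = (k - 7)*(k - 2)*(k + 4)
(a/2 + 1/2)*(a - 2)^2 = a^3/2 - 3*a^2/2 + 2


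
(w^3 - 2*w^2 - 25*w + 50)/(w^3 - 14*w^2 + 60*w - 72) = (w^2 - 25)/(w^2 - 12*w + 36)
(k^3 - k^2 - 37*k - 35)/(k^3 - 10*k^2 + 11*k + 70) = (k^2 + 6*k + 5)/(k^2 - 3*k - 10)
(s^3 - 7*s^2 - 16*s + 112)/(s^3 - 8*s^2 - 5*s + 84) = (s + 4)/(s + 3)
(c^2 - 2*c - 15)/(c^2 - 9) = (c - 5)/(c - 3)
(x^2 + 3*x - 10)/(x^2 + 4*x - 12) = (x + 5)/(x + 6)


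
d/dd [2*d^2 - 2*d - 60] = 4*d - 2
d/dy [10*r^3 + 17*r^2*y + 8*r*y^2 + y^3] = 17*r^2 + 16*r*y + 3*y^2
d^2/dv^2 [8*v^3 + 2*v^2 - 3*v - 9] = 48*v + 4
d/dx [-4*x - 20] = -4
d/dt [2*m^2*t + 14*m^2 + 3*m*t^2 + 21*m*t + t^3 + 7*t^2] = 2*m^2 + 6*m*t + 21*m + 3*t^2 + 14*t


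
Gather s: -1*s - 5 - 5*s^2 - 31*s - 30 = -5*s^2 - 32*s - 35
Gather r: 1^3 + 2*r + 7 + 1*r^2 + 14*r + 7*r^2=8*r^2 + 16*r + 8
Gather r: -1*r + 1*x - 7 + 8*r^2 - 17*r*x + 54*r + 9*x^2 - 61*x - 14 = 8*r^2 + r*(53 - 17*x) + 9*x^2 - 60*x - 21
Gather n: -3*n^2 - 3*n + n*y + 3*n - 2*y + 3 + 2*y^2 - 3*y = -3*n^2 + n*y + 2*y^2 - 5*y + 3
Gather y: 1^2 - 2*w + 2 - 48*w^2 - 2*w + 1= -48*w^2 - 4*w + 4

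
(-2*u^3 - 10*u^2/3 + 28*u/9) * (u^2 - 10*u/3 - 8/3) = -2*u^5 + 10*u^4/3 + 176*u^3/9 - 40*u^2/27 - 224*u/27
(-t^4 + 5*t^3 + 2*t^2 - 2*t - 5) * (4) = -4*t^4 + 20*t^3 + 8*t^2 - 8*t - 20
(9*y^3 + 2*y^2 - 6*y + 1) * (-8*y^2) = -72*y^5 - 16*y^4 + 48*y^3 - 8*y^2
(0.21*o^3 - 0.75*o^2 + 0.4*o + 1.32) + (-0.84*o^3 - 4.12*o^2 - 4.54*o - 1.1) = -0.63*o^3 - 4.87*o^2 - 4.14*o + 0.22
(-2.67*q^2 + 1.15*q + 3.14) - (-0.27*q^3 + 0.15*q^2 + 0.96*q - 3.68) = 0.27*q^3 - 2.82*q^2 + 0.19*q + 6.82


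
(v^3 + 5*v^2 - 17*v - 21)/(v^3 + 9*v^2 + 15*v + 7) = (v - 3)/(v + 1)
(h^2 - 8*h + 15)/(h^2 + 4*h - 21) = (h - 5)/(h + 7)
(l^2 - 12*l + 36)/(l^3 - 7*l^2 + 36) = (l - 6)/(l^2 - l - 6)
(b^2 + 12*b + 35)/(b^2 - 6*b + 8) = (b^2 + 12*b + 35)/(b^2 - 6*b + 8)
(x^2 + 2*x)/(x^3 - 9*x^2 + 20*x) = (x + 2)/(x^2 - 9*x + 20)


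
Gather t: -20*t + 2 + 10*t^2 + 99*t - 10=10*t^2 + 79*t - 8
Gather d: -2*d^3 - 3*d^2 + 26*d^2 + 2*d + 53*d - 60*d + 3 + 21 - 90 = -2*d^3 + 23*d^2 - 5*d - 66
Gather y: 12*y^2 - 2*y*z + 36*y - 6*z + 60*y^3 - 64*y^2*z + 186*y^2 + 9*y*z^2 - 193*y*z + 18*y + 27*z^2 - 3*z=60*y^3 + y^2*(198 - 64*z) + y*(9*z^2 - 195*z + 54) + 27*z^2 - 9*z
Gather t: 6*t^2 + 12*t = 6*t^2 + 12*t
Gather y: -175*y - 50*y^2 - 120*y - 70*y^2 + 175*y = -120*y^2 - 120*y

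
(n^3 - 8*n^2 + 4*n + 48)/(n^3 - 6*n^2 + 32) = (n - 6)/(n - 4)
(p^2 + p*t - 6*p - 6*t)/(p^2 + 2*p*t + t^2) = (p - 6)/(p + t)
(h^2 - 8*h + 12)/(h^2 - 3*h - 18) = (h - 2)/(h + 3)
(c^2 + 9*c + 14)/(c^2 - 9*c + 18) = (c^2 + 9*c + 14)/(c^2 - 9*c + 18)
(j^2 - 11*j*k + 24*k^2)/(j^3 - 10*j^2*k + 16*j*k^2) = (j - 3*k)/(j*(j - 2*k))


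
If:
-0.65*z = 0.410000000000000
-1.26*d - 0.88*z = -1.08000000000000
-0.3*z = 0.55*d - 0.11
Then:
No Solution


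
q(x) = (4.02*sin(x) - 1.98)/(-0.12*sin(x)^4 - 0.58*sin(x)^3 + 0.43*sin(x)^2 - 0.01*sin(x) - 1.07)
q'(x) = (4.02*sin(x) - 1.98)*(0.48*sin(x)^3*cos(x) + 1.74*sin(x)^2*cos(x) - 0.86*sin(x)*cos(x) + 0.01*cos(x))/(-0.12*sin(x)^4 - 0.58*sin(x)^3 + 0.43*sin(x)^2 - 0.01*sin(x) - 1.07)^2 + 4.02*cos(x)/(-0.12*sin(x)^4 - 0.58*sin(x)^3 + 0.43*sin(x)^2 - 0.01*sin(x) - 1.07)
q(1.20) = -1.40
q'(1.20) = -0.71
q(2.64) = 0.05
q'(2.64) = 3.37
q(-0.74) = 6.56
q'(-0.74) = -12.52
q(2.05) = -1.30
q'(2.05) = 1.05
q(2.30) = -0.91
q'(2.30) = 2.11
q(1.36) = -1.48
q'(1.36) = -0.34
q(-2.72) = 3.79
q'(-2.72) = 6.07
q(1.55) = -1.51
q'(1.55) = -0.03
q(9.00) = 0.31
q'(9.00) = 3.50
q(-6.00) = 0.81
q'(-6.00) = -3.60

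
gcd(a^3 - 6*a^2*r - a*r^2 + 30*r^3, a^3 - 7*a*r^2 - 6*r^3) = -a^2 + a*r + 6*r^2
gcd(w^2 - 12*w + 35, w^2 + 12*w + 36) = 1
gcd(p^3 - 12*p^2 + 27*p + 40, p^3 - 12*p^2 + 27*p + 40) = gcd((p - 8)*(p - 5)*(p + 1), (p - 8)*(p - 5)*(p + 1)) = p^3 - 12*p^2 + 27*p + 40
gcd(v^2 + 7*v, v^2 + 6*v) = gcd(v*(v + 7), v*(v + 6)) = v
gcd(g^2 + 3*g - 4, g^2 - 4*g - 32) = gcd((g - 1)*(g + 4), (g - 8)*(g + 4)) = g + 4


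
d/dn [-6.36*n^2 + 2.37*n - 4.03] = 2.37 - 12.72*n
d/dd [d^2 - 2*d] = 2*d - 2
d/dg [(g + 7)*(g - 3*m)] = 2*g - 3*m + 7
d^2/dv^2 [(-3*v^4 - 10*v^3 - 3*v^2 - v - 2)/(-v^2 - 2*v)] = 2*(3*v^6 + 18*v^5 + 36*v^4 + 35*v^3 + 6*v^2 + 12*v + 8)/(v^3*(v^3 + 6*v^2 + 12*v + 8))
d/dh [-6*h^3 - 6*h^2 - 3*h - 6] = -18*h^2 - 12*h - 3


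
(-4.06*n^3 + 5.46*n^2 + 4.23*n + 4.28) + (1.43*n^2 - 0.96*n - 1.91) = -4.06*n^3 + 6.89*n^2 + 3.27*n + 2.37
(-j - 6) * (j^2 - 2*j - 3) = -j^3 - 4*j^2 + 15*j + 18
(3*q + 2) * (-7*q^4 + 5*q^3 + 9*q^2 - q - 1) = -21*q^5 + q^4 + 37*q^3 + 15*q^2 - 5*q - 2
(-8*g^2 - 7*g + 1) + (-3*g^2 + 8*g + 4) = -11*g^2 + g + 5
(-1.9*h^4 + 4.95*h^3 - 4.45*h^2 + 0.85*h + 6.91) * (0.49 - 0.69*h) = 1.311*h^5 - 4.3465*h^4 + 5.496*h^3 - 2.767*h^2 - 4.3514*h + 3.3859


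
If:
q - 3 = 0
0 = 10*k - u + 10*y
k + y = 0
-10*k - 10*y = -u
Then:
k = -y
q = 3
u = 0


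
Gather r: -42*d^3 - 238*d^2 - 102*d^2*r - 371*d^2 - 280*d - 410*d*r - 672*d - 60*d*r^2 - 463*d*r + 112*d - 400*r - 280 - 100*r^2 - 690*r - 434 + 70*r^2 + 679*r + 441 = -42*d^3 - 609*d^2 - 840*d + r^2*(-60*d - 30) + r*(-102*d^2 - 873*d - 411) - 273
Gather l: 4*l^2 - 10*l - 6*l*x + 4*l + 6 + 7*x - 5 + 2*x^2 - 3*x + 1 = 4*l^2 + l*(-6*x - 6) + 2*x^2 + 4*x + 2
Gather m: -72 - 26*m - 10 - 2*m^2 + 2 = -2*m^2 - 26*m - 80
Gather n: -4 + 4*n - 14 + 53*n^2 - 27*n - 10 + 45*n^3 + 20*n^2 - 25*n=45*n^3 + 73*n^2 - 48*n - 28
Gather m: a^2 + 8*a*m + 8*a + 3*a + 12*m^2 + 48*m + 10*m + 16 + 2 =a^2 + 11*a + 12*m^2 + m*(8*a + 58) + 18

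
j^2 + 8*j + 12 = (j + 2)*(j + 6)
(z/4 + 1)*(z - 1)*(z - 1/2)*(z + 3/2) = z^4/4 + z^3 - 7*z^2/16 - 25*z/16 + 3/4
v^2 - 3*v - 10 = (v - 5)*(v + 2)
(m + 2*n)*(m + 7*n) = m^2 + 9*m*n + 14*n^2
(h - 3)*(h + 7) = h^2 + 4*h - 21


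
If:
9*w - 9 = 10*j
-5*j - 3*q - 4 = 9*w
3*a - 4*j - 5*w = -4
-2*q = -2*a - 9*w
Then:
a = -2009/1068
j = -495/712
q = -1831/2136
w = 81/356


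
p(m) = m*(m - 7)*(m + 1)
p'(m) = m*(m - 7) + m*(m + 1) + (m - 7)*(m + 1) = 3*m^2 - 12*m - 7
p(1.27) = -16.52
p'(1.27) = -17.40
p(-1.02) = -0.16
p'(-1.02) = 8.36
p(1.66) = -23.58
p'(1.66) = -18.65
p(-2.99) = -59.44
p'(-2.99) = 55.70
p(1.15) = -14.46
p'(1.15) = -16.83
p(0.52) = -5.12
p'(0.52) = -12.43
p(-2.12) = -21.65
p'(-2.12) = 31.92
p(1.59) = -22.28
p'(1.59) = -18.50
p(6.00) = -42.00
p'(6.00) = 29.00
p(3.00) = -48.00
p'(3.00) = -16.00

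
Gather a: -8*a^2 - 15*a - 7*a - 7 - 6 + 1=-8*a^2 - 22*a - 12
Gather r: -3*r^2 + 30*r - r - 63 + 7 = -3*r^2 + 29*r - 56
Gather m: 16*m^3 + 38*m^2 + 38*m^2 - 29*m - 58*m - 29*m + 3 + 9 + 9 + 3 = 16*m^3 + 76*m^2 - 116*m + 24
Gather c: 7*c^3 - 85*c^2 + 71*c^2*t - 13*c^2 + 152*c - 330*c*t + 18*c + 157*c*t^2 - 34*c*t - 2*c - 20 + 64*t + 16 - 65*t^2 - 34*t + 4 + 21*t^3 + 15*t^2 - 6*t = 7*c^3 + c^2*(71*t - 98) + c*(157*t^2 - 364*t + 168) + 21*t^3 - 50*t^2 + 24*t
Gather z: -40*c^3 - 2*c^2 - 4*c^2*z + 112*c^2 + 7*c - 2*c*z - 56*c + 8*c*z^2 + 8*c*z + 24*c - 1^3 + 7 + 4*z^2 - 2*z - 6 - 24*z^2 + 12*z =-40*c^3 + 110*c^2 - 25*c + z^2*(8*c - 20) + z*(-4*c^2 + 6*c + 10)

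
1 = 1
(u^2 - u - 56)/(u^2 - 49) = (u - 8)/(u - 7)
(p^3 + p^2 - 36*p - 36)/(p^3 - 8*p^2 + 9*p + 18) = (p + 6)/(p - 3)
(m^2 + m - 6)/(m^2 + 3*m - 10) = (m + 3)/(m + 5)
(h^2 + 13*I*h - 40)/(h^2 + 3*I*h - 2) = (h^2 + 13*I*h - 40)/(h^2 + 3*I*h - 2)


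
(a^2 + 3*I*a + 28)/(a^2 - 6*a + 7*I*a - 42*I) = (a - 4*I)/(a - 6)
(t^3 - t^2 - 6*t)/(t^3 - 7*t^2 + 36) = t/(t - 6)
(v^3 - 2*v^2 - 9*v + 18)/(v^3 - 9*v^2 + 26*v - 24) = (v + 3)/(v - 4)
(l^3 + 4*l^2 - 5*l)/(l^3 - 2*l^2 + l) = (l + 5)/(l - 1)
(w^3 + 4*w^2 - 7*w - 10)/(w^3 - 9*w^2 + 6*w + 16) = (w + 5)/(w - 8)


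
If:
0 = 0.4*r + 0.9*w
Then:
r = -2.25*w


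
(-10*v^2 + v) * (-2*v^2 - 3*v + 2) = 20*v^4 + 28*v^3 - 23*v^2 + 2*v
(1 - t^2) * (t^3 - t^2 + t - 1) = -t^5 + t^4 + t - 1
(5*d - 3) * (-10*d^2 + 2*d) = -50*d^3 + 40*d^2 - 6*d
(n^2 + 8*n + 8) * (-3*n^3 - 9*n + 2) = -3*n^5 - 24*n^4 - 33*n^3 - 70*n^2 - 56*n + 16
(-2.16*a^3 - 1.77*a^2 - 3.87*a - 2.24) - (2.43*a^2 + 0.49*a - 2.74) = -2.16*a^3 - 4.2*a^2 - 4.36*a + 0.5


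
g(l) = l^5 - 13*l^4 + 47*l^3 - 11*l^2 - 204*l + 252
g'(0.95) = -138.16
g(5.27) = -211.92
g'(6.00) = -12.00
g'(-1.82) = 671.43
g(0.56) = 141.34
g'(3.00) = 0.00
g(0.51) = 150.49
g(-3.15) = -2273.64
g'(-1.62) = 457.20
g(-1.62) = 253.09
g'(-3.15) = 3381.96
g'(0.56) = -180.74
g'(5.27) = -158.18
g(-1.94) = 51.57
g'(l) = 5*l^4 - 52*l^3 + 141*l^2 - 22*l - 204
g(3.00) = 0.00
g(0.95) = 78.75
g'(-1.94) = 819.84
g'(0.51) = -185.11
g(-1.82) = 140.90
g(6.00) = -288.00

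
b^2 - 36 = (b - 6)*(b + 6)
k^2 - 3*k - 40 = (k - 8)*(k + 5)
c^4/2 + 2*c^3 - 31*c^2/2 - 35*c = c*(c/2 + 1)*(c - 5)*(c + 7)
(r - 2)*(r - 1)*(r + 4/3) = r^3 - 5*r^2/3 - 2*r + 8/3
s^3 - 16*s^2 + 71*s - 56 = (s - 8)*(s - 7)*(s - 1)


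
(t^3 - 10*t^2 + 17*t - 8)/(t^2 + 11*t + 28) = (t^3 - 10*t^2 + 17*t - 8)/(t^2 + 11*t + 28)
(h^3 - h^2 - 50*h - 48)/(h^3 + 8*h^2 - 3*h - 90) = (h^2 - 7*h - 8)/(h^2 + 2*h - 15)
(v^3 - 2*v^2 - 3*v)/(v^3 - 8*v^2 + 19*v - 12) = v*(v + 1)/(v^2 - 5*v + 4)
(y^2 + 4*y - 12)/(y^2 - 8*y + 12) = (y + 6)/(y - 6)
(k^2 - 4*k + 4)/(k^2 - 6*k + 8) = (k - 2)/(k - 4)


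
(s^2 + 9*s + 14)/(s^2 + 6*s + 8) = (s + 7)/(s + 4)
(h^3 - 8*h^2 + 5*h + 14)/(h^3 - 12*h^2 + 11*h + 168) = (h^2 - h - 2)/(h^2 - 5*h - 24)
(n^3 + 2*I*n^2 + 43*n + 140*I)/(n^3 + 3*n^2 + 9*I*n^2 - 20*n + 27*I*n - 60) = (n - 7*I)/(n + 3)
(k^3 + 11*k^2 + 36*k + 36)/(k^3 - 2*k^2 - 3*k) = (k^3 + 11*k^2 + 36*k + 36)/(k*(k^2 - 2*k - 3))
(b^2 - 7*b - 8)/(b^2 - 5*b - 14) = (-b^2 + 7*b + 8)/(-b^2 + 5*b + 14)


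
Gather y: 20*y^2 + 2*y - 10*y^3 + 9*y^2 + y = -10*y^3 + 29*y^2 + 3*y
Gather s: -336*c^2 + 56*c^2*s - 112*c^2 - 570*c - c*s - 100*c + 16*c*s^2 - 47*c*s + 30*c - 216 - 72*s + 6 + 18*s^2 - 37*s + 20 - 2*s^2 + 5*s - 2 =-448*c^2 - 640*c + s^2*(16*c + 16) + s*(56*c^2 - 48*c - 104) - 192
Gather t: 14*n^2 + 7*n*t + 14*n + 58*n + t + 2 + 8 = 14*n^2 + 72*n + t*(7*n + 1) + 10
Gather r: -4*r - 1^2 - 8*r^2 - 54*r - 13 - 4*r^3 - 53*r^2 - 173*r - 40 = -4*r^3 - 61*r^2 - 231*r - 54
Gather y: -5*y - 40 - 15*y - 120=-20*y - 160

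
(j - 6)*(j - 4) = j^2 - 10*j + 24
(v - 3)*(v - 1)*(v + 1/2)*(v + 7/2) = v^4 - 45*v^2/4 + 5*v + 21/4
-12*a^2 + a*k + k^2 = (-3*a + k)*(4*a + k)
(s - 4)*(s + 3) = s^2 - s - 12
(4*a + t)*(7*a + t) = 28*a^2 + 11*a*t + t^2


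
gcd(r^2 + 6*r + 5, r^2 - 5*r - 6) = r + 1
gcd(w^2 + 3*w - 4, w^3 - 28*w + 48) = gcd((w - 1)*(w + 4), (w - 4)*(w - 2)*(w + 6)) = 1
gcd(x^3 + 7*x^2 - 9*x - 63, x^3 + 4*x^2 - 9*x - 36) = x^2 - 9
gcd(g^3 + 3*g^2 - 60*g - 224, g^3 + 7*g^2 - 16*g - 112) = g^2 + 11*g + 28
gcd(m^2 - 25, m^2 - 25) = m^2 - 25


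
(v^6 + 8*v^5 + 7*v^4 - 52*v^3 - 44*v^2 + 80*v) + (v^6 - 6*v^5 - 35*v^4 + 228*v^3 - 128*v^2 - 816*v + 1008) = 2*v^6 + 2*v^5 - 28*v^4 + 176*v^3 - 172*v^2 - 736*v + 1008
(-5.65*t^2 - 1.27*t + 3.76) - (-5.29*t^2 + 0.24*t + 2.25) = -0.36*t^2 - 1.51*t + 1.51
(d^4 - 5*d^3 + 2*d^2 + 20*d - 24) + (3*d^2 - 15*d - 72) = d^4 - 5*d^3 + 5*d^2 + 5*d - 96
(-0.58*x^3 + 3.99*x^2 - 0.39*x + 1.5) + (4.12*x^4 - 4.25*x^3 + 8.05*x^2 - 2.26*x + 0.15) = 4.12*x^4 - 4.83*x^3 + 12.04*x^2 - 2.65*x + 1.65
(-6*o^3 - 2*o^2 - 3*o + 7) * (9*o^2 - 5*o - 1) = -54*o^5 + 12*o^4 - 11*o^3 + 80*o^2 - 32*o - 7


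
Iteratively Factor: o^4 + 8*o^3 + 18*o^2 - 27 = (o - 1)*(o^3 + 9*o^2 + 27*o + 27) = (o - 1)*(o + 3)*(o^2 + 6*o + 9) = (o - 1)*(o + 3)^2*(o + 3)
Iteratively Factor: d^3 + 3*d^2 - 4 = (d + 2)*(d^2 + d - 2) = (d - 1)*(d + 2)*(d + 2)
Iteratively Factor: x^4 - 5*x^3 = (x)*(x^3 - 5*x^2) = x*(x - 5)*(x^2) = x^2*(x - 5)*(x)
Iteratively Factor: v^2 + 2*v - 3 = (v + 3)*(v - 1)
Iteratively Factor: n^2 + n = (n + 1)*(n)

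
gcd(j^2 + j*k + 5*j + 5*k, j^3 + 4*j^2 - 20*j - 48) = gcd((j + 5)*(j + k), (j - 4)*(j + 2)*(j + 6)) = 1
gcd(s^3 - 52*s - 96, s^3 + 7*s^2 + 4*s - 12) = s^2 + 8*s + 12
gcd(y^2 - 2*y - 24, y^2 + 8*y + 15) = 1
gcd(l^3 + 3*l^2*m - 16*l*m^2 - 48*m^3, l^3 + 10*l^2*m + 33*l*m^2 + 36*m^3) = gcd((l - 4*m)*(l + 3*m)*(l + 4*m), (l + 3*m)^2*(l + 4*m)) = l^2 + 7*l*m + 12*m^2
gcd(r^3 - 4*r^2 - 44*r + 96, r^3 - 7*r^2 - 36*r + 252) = r + 6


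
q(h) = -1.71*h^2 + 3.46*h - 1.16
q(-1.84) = -13.32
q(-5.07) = -62.66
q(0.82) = 0.53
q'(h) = 3.46 - 3.42*h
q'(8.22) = -24.65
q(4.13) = -16.04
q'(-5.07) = 20.80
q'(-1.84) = 9.75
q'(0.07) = 3.22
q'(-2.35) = 11.50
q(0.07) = -0.93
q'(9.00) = -27.32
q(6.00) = -41.96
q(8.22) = -88.26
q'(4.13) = -10.66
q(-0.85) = -5.34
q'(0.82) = 0.66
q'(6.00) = -17.06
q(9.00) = -108.53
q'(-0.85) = 6.37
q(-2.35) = -18.73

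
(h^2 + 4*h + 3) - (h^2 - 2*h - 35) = 6*h + 38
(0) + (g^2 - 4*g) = g^2 - 4*g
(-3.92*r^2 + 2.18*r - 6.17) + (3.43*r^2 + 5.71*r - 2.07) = -0.49*r^2 + 7.89*r - 8.24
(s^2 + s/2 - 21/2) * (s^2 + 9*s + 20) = s^4 + 19*s^3/2 + 14*s^2 - 169*s/2 - 210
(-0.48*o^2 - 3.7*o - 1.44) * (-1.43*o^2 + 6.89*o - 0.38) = 0.6864*o^4 + 1.9838*o^3 - 23.2514*o^2 - 8.5156*o + 0.5472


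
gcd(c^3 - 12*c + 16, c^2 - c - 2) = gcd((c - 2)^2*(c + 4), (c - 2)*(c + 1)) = c - 2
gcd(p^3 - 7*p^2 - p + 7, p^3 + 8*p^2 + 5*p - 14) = p - 1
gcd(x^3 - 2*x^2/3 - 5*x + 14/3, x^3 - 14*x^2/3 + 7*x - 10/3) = x^2 - 3*x + 2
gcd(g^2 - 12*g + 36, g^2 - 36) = g - 6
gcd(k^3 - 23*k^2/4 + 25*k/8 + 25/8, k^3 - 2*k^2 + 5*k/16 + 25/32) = k^2 - 3*k/4 - 5/8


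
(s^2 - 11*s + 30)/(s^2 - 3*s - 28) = (-s^2 + 11*s - 30)/(-s^2 + 3*s + 28)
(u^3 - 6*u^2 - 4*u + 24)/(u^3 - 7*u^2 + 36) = (u - 2)/(u - 3)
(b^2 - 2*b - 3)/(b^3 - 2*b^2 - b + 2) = (b - 3)/(b^2 - 3*b + 2)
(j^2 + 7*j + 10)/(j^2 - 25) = (j + 2)/(j - 5)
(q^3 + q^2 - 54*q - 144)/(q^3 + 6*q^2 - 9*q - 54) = (q - 8)/(q - 3)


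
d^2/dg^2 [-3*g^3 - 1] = -18*g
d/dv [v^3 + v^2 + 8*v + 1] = 3*v^2 + 2*v + 8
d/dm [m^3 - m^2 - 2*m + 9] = 3*m^2 - 2*m - 2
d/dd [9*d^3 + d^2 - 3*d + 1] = 27*d^2 + 2*d - 3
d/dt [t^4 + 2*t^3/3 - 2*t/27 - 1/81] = 4*t^3 + 2*t^2 - 2/27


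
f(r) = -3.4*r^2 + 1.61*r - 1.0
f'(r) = 1.61 - 6.8*r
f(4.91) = -75.06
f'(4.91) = -31.78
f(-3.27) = -42.62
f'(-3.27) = 23.85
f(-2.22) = -21.33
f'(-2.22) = 16.71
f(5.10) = -81.22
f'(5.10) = -33.07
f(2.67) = -20.94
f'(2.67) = -16.55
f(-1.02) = -6.18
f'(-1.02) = 8.55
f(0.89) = -2.26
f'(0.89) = -4.44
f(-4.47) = -76.13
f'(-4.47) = 32.01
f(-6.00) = -133.06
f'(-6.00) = 42.41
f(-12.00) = -509.92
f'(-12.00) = 83.21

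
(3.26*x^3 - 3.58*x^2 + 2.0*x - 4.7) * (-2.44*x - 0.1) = -7.9544*x^4 + 8.4092*x^3 - 4.522*x^2 + 11.268*x + 0.47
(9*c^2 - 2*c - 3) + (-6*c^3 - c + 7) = -6*c^3 + 9*c^2 - 3*c + 4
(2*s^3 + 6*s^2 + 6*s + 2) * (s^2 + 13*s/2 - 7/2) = 2*s^5 + 19*s^4 + 38*s^3 + 20*s^2 - 8*s - 7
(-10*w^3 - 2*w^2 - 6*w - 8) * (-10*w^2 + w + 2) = 100*w^5 + 10*w^4 + 38*w^3 + 70*w^2 - 20*w - 16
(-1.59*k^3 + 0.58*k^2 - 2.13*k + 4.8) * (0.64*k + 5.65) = -1.0176*k^4 - 8.6123*k^3 + 1.9138*k^2 - 8.9625*k + 27.12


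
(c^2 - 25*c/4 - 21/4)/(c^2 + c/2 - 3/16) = 4*(c - 7)/(4*c - 1)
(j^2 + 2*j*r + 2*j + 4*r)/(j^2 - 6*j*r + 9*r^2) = (j^2 + 2*j*r + 2*j + 4*r)/(j^2 - 6*j*r + 9*r^2)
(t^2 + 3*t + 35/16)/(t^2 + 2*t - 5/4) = (16*t^2 + 48*t + 35)/(4*(4*t^2 + 8*t - 5))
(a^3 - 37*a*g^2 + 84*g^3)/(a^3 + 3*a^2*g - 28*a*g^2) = (a - 3*g)/a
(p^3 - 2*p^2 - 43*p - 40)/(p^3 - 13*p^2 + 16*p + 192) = (p^2 + 6*p + 5)/(p^2 - 5*p - 24)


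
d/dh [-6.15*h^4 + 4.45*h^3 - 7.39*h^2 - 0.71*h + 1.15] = -24.6*h^3 + 13.35*h^2 - 14.78*h - 0.71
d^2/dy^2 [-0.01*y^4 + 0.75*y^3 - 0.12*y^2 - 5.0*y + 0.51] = -0.12*y^2 + 4.5*y - 0.24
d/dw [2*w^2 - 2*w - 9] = 4*w - 2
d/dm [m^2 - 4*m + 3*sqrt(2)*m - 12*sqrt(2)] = 2*m - 4 + 3*sqrt(2)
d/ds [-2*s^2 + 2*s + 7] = 2 - 4*s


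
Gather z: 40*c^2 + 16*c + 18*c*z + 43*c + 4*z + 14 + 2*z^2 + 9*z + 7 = 40*c^2 + 59*c + 2*z^2 + z*(18*c + 13) + 21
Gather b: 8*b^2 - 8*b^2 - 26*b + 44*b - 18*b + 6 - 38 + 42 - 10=0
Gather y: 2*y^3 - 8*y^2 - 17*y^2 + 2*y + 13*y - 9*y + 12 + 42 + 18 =2*y^3 - 25*y^2 + 6*y + 72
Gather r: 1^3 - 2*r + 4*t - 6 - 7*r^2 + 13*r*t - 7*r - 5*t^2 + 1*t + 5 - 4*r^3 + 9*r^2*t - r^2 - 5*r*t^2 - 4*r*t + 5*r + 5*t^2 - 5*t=-4*r^3 + r^2*(9*t - 8) + r*(-5*t^2 + 9*t - 4)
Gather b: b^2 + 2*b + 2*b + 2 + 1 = b^2 + 4*b + 3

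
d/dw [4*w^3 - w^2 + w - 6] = 12*w^2 - 2*w + 1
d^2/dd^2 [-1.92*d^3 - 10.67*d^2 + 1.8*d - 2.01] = -11.52*d - 21.34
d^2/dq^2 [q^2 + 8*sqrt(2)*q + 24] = 2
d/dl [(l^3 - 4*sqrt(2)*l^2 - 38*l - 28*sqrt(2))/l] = 2*l - 4*sqrt(2) + 28*sqrt(2)/l^2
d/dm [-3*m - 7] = -3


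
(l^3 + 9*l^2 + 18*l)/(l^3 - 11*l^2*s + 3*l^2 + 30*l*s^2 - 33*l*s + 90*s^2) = l*(l + 6)/(l^2 - 11*l*s + 30*s^2)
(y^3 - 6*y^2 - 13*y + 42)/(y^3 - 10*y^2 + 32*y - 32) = (y^2 - 4*y - 21)/(y^2 - 8*y + 16)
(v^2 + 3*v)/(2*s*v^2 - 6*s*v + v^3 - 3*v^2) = (v + 3)/(2*s*v - 6*s + v^2 - 3*v)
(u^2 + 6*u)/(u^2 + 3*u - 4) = u*(u + 6)/(u^2 + 3*u - 4)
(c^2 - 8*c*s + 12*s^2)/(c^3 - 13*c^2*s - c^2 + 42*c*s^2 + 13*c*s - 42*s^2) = (-c + 2*s)/(-c^2 + 7*c*s + c - 7*s)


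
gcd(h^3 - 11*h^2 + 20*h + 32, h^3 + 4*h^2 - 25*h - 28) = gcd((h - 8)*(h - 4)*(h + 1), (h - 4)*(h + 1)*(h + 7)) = h^2 - 3*h - 4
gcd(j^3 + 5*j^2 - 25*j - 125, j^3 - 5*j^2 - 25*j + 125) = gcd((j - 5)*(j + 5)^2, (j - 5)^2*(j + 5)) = j^2 - 25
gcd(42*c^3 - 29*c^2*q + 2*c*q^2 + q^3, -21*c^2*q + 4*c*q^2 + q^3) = -21*c^2 + 4*c*q + q^2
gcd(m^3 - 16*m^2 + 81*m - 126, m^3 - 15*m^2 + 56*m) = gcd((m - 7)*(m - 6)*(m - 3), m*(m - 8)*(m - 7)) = m - 7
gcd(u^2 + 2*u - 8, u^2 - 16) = u + 4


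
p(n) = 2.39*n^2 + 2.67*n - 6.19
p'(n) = 4.78*n + 2.67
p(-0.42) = -6.89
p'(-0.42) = 0.66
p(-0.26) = -6.72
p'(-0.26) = 1.43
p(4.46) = 53.26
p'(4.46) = 23.99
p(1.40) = 2.23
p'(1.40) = 9.36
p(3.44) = 31.28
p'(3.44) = 19.11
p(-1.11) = -6.21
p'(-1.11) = -2.64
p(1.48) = 3.00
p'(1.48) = 9.74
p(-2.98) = 7.08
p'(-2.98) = -11.57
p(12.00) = 370.01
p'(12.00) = 60.03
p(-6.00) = 63.83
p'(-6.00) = -26.01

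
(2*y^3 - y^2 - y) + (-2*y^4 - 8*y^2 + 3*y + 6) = -2*y^4 + 2*y^3 - 9*y^2 + 2*y + 6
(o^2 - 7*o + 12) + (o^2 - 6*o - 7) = 2*o^2 - 13*o + 5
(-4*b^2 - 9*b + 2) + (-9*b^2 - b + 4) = -13*b^2 - 10*b + 6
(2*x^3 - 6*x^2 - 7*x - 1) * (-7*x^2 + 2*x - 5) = -14*x^5 + 46*x^4 + 27*x^3 + 23*x^2 + 33*x + 5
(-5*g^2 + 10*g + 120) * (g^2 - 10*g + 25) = -5*g^4 + 60*g^3 - 105*g^2 - 950*g + 3000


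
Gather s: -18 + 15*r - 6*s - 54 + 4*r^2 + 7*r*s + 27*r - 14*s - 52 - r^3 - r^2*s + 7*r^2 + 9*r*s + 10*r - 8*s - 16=-r^3 + 11*r^2 + 52*r + s*(-r^2 + 16*r - 28) - 140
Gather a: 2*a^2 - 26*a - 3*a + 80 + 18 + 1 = 2*a^2 - 29*a + 99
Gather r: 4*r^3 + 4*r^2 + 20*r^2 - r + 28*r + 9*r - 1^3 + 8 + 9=4*r^3 + 24*r^2 + 36*r + 16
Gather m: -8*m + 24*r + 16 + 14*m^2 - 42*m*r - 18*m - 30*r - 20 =14*m^2 + m*(-42*r - 26) - 6*r - 4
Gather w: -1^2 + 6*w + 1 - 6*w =0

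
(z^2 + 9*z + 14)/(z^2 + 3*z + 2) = (z + 7)/(z + 1)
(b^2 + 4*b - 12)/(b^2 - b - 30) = (-b^2 - 4*b + 12)/(-b^2 + b + 30)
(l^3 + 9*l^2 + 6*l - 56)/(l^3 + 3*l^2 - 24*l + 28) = (l + 4)/(l - 2)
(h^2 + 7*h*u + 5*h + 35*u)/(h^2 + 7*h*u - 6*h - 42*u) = (h + 5)/(h - 6)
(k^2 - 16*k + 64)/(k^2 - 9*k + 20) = (k^2 - 16*k + 64)/(k^2 - 9*k + 20)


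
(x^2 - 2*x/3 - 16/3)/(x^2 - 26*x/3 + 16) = (x + 2)/(x - 6)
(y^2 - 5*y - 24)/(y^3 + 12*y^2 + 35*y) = (y^2 - 5*y - 24)/(y*(y^2 + 12*y + 35))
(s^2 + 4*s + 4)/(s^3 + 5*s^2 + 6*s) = (s + 2)/(s*(s + 3))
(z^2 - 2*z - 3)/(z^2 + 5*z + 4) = (z - 3)/(z + 4)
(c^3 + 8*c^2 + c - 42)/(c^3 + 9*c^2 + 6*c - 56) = (c + 3)/(c + 4)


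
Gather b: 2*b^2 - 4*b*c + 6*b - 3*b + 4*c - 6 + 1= 2*b^2 + b*(3 - 4*c) + 4*c - 5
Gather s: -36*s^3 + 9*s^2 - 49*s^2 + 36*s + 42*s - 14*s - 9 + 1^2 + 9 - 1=-36*s^3 - 40*s^2 + 64*s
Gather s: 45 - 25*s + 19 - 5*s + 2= 66 - 30*s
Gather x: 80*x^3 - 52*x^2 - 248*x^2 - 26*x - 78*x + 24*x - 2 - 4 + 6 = 80*x^3 - 300*x^2 - 80*x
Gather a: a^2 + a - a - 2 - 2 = a^2 - 4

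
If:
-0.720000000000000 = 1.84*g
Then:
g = -0.39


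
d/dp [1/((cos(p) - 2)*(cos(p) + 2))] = sin(2*p)/((cos(p) - 2)^2*(cos(p) + 2)^2)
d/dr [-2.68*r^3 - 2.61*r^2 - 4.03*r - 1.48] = -8.04*r^2 - 5.22*r - 4.03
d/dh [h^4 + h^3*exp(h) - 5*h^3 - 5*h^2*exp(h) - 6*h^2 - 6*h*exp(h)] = h^3*exp(h) + 4*h^3 - 2*h^2*exp(h) - 15*h^2 - 16*h*exp(h) - 12*h - 6*exp(h)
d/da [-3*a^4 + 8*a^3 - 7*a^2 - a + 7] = -12*a^3 + 24*a^2 - 14*a - 1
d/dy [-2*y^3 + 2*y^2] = 2*y*(2 - 3*y)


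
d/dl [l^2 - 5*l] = 2*l - 5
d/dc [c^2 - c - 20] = 2*c - 1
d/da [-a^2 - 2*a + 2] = -2*a - 2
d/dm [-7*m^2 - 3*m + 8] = -14*m - 3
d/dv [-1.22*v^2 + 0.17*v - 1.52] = 0.17 - 2.44*v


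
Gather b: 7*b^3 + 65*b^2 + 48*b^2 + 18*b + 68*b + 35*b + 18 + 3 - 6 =7*b^3 + 113*b^2 + 121*b + 15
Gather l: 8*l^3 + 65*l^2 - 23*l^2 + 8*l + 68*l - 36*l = 8*l^3 + 42*l^2 + 40*l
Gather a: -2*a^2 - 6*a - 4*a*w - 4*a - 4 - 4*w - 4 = -2*a^2 + a*(-4*w - 10) - 4*w - 8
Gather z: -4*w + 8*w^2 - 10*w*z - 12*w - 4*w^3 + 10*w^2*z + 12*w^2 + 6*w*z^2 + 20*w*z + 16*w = -4*w^3 + 20*w^2 + 6*w*z^2 + z*(10*w^2 + 10*w)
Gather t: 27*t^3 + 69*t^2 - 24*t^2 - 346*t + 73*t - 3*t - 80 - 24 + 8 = 27*t^3 + 45*t^2 - 276*t - 96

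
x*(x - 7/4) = x^2 - 7*x/4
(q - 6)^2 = q^2 - 12*q + 36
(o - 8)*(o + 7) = o^2 - o - 56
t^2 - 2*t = t*(t - 2)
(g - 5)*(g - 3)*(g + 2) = g^3 - 6*g^2 - g + 30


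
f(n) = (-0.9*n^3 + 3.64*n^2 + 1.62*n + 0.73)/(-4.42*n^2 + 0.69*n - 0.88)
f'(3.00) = 0.27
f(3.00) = -0.36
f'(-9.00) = 0.21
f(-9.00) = -2.57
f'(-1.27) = 0.38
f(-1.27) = -0.72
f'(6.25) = 0.22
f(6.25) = 0.39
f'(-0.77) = 0.44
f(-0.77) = -0.51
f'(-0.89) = 0.44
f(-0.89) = -0.56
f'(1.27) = 0.50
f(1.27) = -0.96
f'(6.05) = 0.22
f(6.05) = 0.35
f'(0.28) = -0.91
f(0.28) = -1.40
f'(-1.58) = 0.34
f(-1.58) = -0.83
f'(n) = (8.84*n - 0.69)*(-0.9*n^3 + 3.64*n^2 + 1.62*n + 0.73)/(-4.42*n^2 + 0.69*n - 0.88)^2 + (-2.7*n^2 + 7.28*n + 1.62)/(-4.42*n^2 + 0.69*n - 0.88)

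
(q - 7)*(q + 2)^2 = q^3 - 3*q^2 - 24*q - 28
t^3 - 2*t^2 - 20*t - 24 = (t - 6)*(t + 2)^2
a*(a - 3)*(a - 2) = a^3 - 5*a^2 + 6*a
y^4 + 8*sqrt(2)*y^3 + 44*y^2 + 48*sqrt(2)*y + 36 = (y + sqrt(2))^2*(y + 3*sqrt(2))^2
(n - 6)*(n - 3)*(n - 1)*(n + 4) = n^4 - 6*n^3 - 13*n^2 + 90*n - 72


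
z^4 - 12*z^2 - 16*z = z*(z - 4)*(z + 2)^2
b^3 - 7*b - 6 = (b - 3)*(b + 1)*(b + 2)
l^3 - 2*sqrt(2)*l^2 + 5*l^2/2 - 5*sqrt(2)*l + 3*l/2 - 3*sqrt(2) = (l + 1)*(l + 3/2)*(l - 2*sqrt(2))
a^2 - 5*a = a*(a - 5)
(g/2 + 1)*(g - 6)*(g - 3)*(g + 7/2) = g^4/2 - 7*g^3/4 - 49*g^2/4 + 18*g + 63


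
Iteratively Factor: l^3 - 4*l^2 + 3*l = (l)*(l^2 - 4*l + 3) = l*(l - 1)*(l - 3)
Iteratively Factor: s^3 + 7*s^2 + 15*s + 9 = (s + 3)*(s^2 + 4*s + 3) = (s + 1)*(s + 3)*(s + 3)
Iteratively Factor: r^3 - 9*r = (r)*(r^2 - 9) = r*(r + 3)*(r - 3)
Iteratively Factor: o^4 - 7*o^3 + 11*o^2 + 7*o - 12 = (o - 3)*(o^3 - 4*o^2 - o + 4) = (o - 3)*(o + 1)*(o^2 - 5*o + 4) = (o - 4)*(o - 3)*(o + 1)*(o - 1)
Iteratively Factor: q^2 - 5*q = (q)*(q - 5)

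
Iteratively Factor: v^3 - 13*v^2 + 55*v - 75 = (v - 3)*(v^2 - 10*v + 25) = (v - 5)*(v - 3)*(v - 5)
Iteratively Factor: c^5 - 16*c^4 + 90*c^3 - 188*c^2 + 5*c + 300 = (c - 3)*(c^4 - 13*c^3 + 51*c^2 - 35*c - 100) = (c - 5)*(c - 3)*(c^3 - 8*c^2 + 11*c + 20) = (c - 5)^2*(c - 3)*(c^2 - 3*c - 4) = (c - 5)^2*(c - 3)*(c + 1)*(c - 4)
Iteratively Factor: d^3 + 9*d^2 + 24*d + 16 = (d + 1)*(d^2 + 8*d + 16) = (d + 1)*(d + 4)*(d + 4)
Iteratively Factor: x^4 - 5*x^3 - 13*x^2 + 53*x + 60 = (x + 3)*(x^3 - 8*x^2 + 11*x + 20) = (x + 1)*(x + 3)*(x^2 - 9*x + 20) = (x - 5)*(x + 1)*(x + 3)*(x - 4)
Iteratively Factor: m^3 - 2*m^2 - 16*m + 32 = (m + 4)*(m^2 - 6*m + 8) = (m - 4)*(m + 4)*(m - 2)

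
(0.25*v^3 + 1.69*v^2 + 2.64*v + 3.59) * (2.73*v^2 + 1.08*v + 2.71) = 0.6825*v^5 + 4.8837*v^4 + 9.7099*v^3 + 17.2318*v^2 + 11.0316*v + 9.7289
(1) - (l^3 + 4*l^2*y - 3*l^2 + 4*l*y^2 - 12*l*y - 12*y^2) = -l^3 - 4*l^2*y + 3*l^2 - 4*l*y^2 + 12*l*y + 12*y^2 + 1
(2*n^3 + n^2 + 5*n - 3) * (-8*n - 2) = -16*n^4 - 12*n^3 - 42*n^2 + 14*n + 6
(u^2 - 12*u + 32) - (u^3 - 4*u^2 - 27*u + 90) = -u^3 + 5*u^2 + 15*u - 58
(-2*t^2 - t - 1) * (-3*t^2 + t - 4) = 6*t^4 + t^3 + 10*t^2 + 3*t + 4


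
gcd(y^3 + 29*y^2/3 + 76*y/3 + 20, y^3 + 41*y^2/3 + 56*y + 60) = y^2 + 23*y/3 + 10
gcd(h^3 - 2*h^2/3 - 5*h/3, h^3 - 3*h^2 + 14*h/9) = h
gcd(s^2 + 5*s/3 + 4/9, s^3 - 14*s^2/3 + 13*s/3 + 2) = s + 1/3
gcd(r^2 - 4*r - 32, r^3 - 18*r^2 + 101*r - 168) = r - 8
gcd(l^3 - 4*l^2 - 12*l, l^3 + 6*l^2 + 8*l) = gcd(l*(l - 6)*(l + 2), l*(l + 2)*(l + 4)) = l^2 + 2*l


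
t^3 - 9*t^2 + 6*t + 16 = (t - 8)*(t - 2)*(t + 1)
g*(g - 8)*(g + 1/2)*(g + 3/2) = g^4 - 6*g^3 - 61*g^2/4 - 6*g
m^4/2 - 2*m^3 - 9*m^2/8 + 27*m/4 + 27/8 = (m/2 + 1/4)*(m - 3)^2*(m + 3/2)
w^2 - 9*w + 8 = (w - 8)*(w - 1)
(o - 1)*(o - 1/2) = o^2 - 3*o/2 + 1/2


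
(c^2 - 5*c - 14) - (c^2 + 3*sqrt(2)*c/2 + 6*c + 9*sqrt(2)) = -11*c - 3*sqrt(2)*c/2 - 14 - 9*sqrt(2)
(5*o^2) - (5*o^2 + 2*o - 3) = 3 - 2*o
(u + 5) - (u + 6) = -1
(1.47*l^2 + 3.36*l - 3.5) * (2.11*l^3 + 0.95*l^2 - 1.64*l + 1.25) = 3.1017*l^5 + 8.4861*l^4 - 6.6038*l^3 - 6.9979*l^2 + 9.94*l - 4.375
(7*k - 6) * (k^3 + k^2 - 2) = 7*k^4 + k^3 - 6*k^2 - 14*k + 12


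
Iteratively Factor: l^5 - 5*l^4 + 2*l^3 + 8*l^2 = (l - 4)*(l^4 - l^3 - 2*l^2) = (l - 4)*(l + 1)*(l^3 - 2*l^2) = l*(l - 4)*(l + 1)*(l^2 - 2*l) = l^2*(l - 4)*(l + 1)*(l - 2)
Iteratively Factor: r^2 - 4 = (r - 2)*(r + 2)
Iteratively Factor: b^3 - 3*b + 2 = (b - 1)*(b^2 + b - 2) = (b - 1)*(b + 2)*(b - 1)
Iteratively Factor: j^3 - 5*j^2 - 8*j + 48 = (j - 4)*(j^2 - j - 12) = (j - 4)^2*(j + 3)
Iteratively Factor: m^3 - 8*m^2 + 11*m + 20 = (m - 5)*(m^2 - 3*m - 4) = (m - 5)*(m - 4)*(m + 1)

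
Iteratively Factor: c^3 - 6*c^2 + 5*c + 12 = (c - 3)*(c^2 - 3*c - 4) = (c - 4)*(c - 3)*(c + 1)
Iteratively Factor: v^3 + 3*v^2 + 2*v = (v + 1)*(v^2 + 2*v) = v*(v + 1)*(v + 2)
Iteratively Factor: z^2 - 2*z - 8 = (z + 2)*(z - 4)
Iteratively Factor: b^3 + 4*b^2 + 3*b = (b + 1)*(b^2 + 3*b) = b*(b + 1)*(b + 3)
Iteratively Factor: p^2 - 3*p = (p - 3)*(p)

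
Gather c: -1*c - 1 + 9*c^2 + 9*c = 9*c^2 + 8*c - 1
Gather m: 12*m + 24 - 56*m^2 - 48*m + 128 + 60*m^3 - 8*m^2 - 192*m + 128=60*m^3 - 64*m^2 - 228*m + 280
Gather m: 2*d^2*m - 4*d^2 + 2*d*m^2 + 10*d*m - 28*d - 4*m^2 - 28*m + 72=-4*d^2 - 28*d + m^2*(2*d - 4) + m*(2*d^2 + 10*d - 28) + 72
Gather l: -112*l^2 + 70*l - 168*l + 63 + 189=-112*l^2 - 98*l + 252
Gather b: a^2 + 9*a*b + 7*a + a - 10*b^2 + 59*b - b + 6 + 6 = a^2 + 8*a - 10*b^2 + b*(9*a + 58) + 12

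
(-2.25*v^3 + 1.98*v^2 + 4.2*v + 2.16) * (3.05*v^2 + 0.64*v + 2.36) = -6.8625*v^5 + 4.599*v^4 + 8.7672*v^3 + 13.9488*v^2 + 11.2944*v + 5.0976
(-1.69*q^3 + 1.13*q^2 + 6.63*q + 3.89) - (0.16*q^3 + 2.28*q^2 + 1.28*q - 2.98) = -1.85*q^3 - 1.15*q^2 + 5.35*q + 6.87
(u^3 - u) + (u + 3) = u^3 + 3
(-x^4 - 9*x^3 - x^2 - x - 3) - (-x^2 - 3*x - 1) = -x^4 - 9*x^3 + 2*x - 2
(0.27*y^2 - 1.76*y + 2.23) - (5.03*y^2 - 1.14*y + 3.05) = -4.76*y^2 - 0.62*y - 0.82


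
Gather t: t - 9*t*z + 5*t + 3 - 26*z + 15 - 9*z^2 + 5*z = t*(6 - 9*z) - 9*z^2 - 21*z + 18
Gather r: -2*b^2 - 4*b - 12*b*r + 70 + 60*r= -2*b^2 - 4*b + r*(60 - 12*b) + 70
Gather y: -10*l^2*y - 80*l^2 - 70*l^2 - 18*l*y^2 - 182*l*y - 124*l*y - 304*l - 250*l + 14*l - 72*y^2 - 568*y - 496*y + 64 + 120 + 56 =-150*l^2 - 540*l + y^2*(-18*l - 72) + y*(-10*l^2 - 306*l - 1064) + 240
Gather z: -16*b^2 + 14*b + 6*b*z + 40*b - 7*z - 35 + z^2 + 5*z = -16*b^2 + 54*b + z^2 + z*(6*b - 2) - 35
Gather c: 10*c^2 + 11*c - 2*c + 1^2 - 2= 10*c^2 + 9*c - 1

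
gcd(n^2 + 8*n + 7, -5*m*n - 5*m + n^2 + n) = n + 1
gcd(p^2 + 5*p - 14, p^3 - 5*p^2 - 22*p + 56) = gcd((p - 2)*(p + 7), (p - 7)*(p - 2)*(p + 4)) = p - 2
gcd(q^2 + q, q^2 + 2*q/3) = q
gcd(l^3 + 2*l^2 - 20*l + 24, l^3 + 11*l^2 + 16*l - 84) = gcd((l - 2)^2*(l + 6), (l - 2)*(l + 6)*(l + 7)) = l^2 + 4*l - 12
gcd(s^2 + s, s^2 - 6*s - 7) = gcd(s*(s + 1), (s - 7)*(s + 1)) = s + 1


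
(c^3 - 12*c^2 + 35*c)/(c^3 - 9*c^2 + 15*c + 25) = c*(c - 7)/(c^2 - 4*c - 5)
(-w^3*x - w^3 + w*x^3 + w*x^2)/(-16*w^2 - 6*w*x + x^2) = w*(w^2*x + w^2 - x^3 - x^2)/(16*w^2 + 6*w*x - x^2)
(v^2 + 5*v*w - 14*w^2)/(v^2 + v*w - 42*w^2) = (v - 2*w)/(v - 6*w)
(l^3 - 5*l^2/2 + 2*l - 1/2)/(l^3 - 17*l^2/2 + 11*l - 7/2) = (l - 1)/(l - 7)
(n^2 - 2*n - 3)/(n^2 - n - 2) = (n - 3)/(n - 2)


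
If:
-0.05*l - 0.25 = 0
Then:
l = -5.00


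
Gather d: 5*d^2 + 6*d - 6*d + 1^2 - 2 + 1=5*d^2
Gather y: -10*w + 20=20 - 10*w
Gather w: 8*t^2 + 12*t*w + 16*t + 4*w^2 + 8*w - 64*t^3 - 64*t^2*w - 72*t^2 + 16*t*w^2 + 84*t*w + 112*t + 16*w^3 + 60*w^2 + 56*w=-64*t^3 - 64*t^2 + 128*t + 16*w^3 + w^2*(16*t + 64) + w*(-64*t^2 + 96*t + 64)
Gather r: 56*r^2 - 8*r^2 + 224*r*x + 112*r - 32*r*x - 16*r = 48*r^2 + r*(192*x + 96)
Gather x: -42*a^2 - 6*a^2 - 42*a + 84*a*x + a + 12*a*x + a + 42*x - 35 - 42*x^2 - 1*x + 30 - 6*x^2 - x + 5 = -48*a^2 - 40*a - 48*x^2 + x*(96*a + 40)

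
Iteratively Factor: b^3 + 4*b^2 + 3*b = (b)*(b^2 + 4*b + 3) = b*(b + 3)*(b + 1)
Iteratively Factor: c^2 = (c)*(c)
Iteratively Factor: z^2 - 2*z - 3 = (z - 3)*(z + 1)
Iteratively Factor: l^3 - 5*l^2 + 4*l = (l - 1)*(l^2 - 4*l) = (l - 4)*(l - 1)*(l)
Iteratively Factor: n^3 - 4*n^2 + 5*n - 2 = (n - 2)*(n^2 - 2*n + 1) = (n - 2)*(n - 1)*(n - 1)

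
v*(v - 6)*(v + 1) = v^3 - 5*v^2 - 6*v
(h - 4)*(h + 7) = h^2 + 3*h - 28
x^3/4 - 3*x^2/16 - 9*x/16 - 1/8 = (x/4 + 1/4)*(x - 2)*(x + 1/4)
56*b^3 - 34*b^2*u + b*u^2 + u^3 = (-4*b + u)*(-2*b + u)*(7*b + u)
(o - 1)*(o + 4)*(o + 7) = o^3 + 10*o^2 + 17*o - 28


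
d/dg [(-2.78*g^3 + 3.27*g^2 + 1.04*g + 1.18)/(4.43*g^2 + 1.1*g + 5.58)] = (-12.3154*g^4 - 6.116*g^3 - 47.5474*g^2 + 26.0384*g + 4.5052)/(19.6249*g^4 + 9.746*g^3 + 50.6488*g^2 + 12.276*g + 31.1364)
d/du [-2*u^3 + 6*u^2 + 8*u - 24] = -6*u^2 + 12*u + 8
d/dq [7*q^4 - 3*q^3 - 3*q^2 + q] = 28*q^3 - 9*q^2 - 6*q + 1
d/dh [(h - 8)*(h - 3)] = 2*h - 11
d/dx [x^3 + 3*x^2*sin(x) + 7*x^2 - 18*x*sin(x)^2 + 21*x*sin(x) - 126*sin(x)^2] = 3*x^2*cos(x) + 3*x^2 + 6*x*sin(x) - 18*x*sin(2*x) + 21*x*cos(x) + 14*x - 18*sin(x)^2 + 21*sin(x) - 126*sin(2*x)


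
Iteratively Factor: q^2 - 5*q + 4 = (q - 1)*(q - 4)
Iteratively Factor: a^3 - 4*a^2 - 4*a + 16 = (a + 2)*(a^2 - 6*a + 8) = (a - 2)*(a + 2)*(a - 4)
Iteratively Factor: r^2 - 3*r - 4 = (r + 1)*(r - 4)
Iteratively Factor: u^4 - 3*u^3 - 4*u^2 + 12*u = (u + 2)*(u^3 - 5*u^2 + 6*u) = (u - 2)*(u + 2)*(u^2 - 3*u) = (u - 3)*(u - 2)*(u + 2)*(u)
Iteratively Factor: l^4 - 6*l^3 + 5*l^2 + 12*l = (l - 4)*(l^3 - 2*l^2 - 3*l) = (l - 4)*(l + 1)*(l^2 - 3*l) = (l - 4)*(l - 3)*(l + 1)*(l)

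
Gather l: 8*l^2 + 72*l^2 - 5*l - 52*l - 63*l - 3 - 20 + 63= 80*l^2 - 120*l + 40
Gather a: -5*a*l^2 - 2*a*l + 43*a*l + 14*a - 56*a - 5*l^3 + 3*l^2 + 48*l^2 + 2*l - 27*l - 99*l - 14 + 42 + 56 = a*(-5*l^2 + 41*l - 42) - 5*l^3 + 51*l^2 - 124*l + 84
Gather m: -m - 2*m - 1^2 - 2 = -3*m - 3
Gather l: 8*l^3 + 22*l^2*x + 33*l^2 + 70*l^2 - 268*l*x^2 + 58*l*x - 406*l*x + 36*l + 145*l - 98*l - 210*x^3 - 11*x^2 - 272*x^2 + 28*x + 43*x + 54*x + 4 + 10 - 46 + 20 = 8*l^3 + l^2*(22*x + 103) + l*(-268*x^2 - 348*x + 83) - 210*x^3 - 283*x^2 + 125*x - 12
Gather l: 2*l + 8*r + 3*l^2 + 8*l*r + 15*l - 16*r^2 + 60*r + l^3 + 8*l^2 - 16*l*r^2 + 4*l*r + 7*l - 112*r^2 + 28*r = l^3 + 11*l^2 + l*(-16*r^2 + 12*r + 24) - 128*r^2 + 96*r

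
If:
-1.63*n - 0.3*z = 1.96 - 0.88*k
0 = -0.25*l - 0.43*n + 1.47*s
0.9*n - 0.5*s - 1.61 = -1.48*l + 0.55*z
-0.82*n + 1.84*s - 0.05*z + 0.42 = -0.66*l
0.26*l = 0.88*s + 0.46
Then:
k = -6.10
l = -1.71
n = -2.52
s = -1.03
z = -10.73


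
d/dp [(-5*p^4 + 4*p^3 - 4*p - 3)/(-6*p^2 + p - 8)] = (60*p^5 - 39*p^4 + 168*p^3 - 120*p^2 - 36*p + 35)/(36*p^4 - 12*p^3 + 97*p^2 - 16*p + 64)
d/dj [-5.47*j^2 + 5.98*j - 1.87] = 5.98 - 10.94*j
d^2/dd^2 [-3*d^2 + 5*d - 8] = -6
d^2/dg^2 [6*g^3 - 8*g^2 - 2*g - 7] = 36*g - 16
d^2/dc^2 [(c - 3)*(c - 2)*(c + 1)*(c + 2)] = 12*c^2 - 12*c - 14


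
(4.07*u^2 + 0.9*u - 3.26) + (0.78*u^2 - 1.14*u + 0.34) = 4.85*u^2 - 0.24*u - 2.92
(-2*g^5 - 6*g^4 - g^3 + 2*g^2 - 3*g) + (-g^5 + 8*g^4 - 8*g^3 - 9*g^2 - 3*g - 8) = -3*g^5 + 2*g^4 - 9*g^3 - 7*g^2 - 6*g - 8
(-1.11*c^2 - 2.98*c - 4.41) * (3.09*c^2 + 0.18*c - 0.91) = -3.4299*c^4 - 9.408*c^3 - 13.1532*c^2 + 1.918*c + 4.0131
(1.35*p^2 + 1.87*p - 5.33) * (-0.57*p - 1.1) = -0.7695*p^3 - 2.5509*p^2 + 0.981099999999999*p + 5.863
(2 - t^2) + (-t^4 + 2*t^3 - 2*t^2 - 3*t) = -t^4 + 2*t^3 - 3*t^2 - 3*t + 2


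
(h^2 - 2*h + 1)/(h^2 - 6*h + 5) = (h - 1)/(h - 5)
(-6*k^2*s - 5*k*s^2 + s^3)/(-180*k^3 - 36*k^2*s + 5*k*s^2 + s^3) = s*(k + s)/(30*k^2 + 11*k*s + s^2)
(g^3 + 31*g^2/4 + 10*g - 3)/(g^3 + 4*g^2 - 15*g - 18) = (4*g^2 + 7*g - 2)/(4*(g^2 - 2*g - 3))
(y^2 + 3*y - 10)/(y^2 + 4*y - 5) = (y - 2)/(y - 1)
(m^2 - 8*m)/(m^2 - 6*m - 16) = m/(m + 2)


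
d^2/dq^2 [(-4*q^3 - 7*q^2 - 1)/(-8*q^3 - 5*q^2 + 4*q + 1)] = 8*(72*q^6 + 96*q^5 + 312*q^4 + 234*q^3 + 33*q^2 - 6*q + 7)/(512*q^9 + 960*q^8 - 168*q^7 - 1027*q^6 - 156*q^5 + 357*q^4 + 80*q^3 - 33*q^2 - 12*q - 1)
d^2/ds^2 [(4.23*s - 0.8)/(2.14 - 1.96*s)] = (7.105427357601e-15*s - 29.338064)/(1.96*s - 2.14)^3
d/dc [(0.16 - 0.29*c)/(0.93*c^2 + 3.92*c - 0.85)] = (0.2697*c^2 - 0.2976*c - 0.3807)/(0.8649*c^4 + 7.2912*c^3 + 13.7854*c^2 - 6.664*c + 0.7225)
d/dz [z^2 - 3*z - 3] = 2*z - 3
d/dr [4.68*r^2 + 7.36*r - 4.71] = 9.36*r + 7.36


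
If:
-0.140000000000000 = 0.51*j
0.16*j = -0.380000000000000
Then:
No Solution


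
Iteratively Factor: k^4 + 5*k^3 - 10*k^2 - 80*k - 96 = (k + 2)*(k^3 + 3*k^2 - 16*k - 48) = (k + 2)*(k + 4)*(k^2 - k - 12) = (k + 2)*(k + 3)*(k + 4)*(k - 4)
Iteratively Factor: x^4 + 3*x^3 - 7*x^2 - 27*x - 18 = (x + 1)*(x^3 + 2*x^2 - 9*x - 18) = (x + 1)*(x + 2)*(x^2 - 9) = (x + 1)*(x + 2)*(x + 3)*(x - 3)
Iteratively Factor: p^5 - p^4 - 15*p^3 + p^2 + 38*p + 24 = (p + 3)*(p^4 - 4*p^3 - 3*p^2 + 10*p + 8) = (p + 1)*(p + 3)*(p^3 - 5*p^2 + 2*p + 8) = (p + 1)^2*(p + 3)*(p^2 - 6*p + 8) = (p - 2)*(p + 1)^2*(p + 3)*(p - 4)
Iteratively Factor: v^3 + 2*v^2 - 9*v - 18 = (v - 3)*(v^2 + 5*v + 6) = (v - 3)*(v + 3)*(v + 2)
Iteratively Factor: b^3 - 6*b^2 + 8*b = (b - 2)*(b^2 - 4*b) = (b - 4)*(b - 2)*(b)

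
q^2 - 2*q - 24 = (q - 6)*(q + 4)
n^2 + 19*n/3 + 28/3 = (n + 7/3)*(n + 4)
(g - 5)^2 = g^2 - 10*g + 25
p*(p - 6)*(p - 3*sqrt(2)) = p^3 - 6*p^2 - 3*sqrt(2)*p^2 + 18*sqrt(2)*p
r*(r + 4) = r^2 + 4*r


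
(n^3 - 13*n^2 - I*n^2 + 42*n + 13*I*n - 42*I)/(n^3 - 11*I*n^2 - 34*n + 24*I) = (n^2 - 13*n + 42)/(n^2 - 10*I*n - 24)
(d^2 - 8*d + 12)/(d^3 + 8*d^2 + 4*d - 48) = (d - 6)/(d^2 + 10*d + 24)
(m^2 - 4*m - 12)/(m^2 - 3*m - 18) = (m + 2)/(m + 3)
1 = 1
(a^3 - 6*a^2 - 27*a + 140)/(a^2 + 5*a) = a - 11 + 28/a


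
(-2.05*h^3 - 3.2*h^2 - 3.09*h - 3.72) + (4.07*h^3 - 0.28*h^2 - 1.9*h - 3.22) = 2.02*h^3 - 3.48*h^2 - 4.99*h - 6.94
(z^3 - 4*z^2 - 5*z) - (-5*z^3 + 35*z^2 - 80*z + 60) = 6*z^3 - 39*z^2 + 75*z - 60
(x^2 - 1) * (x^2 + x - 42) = x^4 + x^3 - 43*x^2 - x + 42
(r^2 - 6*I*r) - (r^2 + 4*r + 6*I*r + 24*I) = -4*r - 12*I*r - 24*I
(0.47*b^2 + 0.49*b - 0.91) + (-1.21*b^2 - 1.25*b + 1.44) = -0.74*b^2 - 0.76*b + 0.53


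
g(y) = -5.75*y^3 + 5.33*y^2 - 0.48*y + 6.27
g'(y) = -17.25*y^2 + 10.66*y - 0.48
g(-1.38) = 32.19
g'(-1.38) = -48.04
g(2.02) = -20.34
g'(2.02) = -49.33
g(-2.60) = 144.61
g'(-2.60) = -144.81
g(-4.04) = 474.35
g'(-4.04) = -325.09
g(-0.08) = 6.35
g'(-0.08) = -1.44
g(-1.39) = 32.68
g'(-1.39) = -48.63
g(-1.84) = 61.02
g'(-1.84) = -78.50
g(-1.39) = 32.68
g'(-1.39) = -48.63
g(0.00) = 6.27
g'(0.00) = -0.48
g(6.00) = -1046.73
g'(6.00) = -557.52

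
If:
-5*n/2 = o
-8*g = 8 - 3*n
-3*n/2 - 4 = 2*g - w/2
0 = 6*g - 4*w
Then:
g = -32/21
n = -88/63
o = 220/63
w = -16/7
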